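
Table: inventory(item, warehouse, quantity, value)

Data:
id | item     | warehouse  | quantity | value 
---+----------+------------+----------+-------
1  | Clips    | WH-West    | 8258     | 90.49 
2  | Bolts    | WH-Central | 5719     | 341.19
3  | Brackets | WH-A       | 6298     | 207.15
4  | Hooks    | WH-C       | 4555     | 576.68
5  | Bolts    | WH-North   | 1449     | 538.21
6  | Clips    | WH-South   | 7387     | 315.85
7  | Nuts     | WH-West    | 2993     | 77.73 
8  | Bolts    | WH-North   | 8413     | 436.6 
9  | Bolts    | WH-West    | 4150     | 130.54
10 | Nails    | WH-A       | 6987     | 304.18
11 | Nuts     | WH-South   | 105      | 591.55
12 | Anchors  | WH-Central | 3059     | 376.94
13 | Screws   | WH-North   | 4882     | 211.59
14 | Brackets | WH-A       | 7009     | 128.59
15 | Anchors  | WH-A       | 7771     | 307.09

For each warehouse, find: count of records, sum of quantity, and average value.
SELECT warehouse,
       COUNT(*) as cnt,
       SUM(quantity) as total_quantity,
       AVG(value) as avg_value
FROM inventory
GROUP BY warehouse

Result:
  WH-A: 4 records, 28065 total quantity, 236.75 avg value
  WH-C: 1 records, 4555 total quantity, 576.68 avg value
  WH-Central: 2 records, 8778 total quantity, 359.07 avg value
  WH-North: 3 records, 14744 total quantity, 395.47 avg value
  WH-South: 2 records, 7492 total quantity, 453.70 avg value
  WH-West: 3 records, 15401 total quantity, 99.59 avg value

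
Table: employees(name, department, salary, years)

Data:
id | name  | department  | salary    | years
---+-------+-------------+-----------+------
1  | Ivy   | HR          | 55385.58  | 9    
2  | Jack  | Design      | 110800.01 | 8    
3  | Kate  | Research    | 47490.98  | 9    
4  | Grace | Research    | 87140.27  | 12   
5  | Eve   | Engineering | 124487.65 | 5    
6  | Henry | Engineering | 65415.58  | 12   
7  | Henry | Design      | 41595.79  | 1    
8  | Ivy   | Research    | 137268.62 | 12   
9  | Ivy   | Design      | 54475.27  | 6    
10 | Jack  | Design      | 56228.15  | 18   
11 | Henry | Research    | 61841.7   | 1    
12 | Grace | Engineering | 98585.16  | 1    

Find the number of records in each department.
SELECT department, COUNT(*) as count
FROM employees
GROUP BY department

Result:
  Design: 4
  Engineering: 3
  HR: 1
  Research: 4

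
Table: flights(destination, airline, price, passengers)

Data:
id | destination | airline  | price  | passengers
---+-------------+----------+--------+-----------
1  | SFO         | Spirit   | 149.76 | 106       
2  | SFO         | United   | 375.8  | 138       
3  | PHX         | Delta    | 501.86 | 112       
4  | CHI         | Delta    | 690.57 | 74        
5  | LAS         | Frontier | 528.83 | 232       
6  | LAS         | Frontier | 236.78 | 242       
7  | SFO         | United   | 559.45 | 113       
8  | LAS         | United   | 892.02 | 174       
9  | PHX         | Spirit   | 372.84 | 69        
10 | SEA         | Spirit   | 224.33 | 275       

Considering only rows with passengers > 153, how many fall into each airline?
SELECT airline, COUNT(*)
FROM flights
WHERE passengers > 153
GROUP BY airline

Note: WHERE filters rows before grouping.

Result:
  Frontier: 2
  Spirit: 1
  United: 1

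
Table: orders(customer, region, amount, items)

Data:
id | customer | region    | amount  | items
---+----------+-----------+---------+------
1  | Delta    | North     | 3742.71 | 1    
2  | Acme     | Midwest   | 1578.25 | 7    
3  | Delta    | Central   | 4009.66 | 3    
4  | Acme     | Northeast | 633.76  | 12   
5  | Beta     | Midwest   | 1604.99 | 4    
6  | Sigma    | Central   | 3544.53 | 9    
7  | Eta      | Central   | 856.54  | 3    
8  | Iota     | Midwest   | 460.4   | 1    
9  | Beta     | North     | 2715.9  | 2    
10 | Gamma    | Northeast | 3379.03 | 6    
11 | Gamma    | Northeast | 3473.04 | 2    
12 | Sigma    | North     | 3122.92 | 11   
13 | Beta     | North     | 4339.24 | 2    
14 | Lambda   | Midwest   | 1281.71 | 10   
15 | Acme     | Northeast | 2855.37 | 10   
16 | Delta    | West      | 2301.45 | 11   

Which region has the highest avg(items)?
SELECT region, AVG(items) as val
FROM orders
GROUP BY region
ORDER BY val DESC
LIMIT 1

Result: West with avg(items) = 11.00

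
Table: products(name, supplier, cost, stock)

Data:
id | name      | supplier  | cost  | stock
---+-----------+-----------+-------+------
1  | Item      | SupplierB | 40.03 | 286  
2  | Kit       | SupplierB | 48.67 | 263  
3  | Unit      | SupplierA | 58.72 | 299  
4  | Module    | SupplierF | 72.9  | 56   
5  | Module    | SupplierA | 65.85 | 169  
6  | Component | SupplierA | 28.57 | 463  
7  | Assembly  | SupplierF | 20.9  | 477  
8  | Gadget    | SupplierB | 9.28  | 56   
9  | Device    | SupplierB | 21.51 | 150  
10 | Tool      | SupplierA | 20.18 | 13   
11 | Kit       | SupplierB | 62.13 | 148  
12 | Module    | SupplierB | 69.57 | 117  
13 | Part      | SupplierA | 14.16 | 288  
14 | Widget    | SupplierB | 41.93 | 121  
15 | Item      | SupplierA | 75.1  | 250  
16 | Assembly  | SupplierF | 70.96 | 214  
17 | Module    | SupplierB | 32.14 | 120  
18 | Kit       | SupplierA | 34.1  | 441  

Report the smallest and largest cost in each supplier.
SELECT supplier, MIN(cost), MAX(cost)
FROM products
GROUP BY supplier

Result:
  SupplierA: min=14.16, max=75.10
  SupplierB: min=9.28, max=69.57
  SupplierF: min=20.90, max=72.90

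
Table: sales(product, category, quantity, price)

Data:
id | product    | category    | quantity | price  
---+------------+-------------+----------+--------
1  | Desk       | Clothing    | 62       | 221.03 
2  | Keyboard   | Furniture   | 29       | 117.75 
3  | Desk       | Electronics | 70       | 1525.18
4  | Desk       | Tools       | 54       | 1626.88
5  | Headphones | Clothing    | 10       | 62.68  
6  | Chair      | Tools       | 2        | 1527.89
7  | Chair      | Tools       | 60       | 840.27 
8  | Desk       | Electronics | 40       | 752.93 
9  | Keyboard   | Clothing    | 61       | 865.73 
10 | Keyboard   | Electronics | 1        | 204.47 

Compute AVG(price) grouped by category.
SELECT category, AVG(price) as result
FROM sales
GROUP BY category

Result:
  Clothing: 383.15
  Electronics: 827.53
  Furniture: 117.75
  Tools: 1331.68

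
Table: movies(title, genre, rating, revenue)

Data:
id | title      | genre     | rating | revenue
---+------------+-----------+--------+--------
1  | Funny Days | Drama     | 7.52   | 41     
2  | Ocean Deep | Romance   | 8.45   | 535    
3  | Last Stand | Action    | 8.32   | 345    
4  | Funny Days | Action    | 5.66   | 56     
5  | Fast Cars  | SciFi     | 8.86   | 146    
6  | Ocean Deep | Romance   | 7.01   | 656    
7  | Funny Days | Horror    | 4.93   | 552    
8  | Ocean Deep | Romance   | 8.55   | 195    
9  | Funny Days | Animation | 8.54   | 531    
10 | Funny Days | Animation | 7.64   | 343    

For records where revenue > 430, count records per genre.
SELECT genre, COUNT(*)
FROM movies
WHERE revenue > 430
GROUP BY genre

Note: WHERE filters rows before grouping.

Result:
  Animation: 1
  Horror: 1
  Romance: 2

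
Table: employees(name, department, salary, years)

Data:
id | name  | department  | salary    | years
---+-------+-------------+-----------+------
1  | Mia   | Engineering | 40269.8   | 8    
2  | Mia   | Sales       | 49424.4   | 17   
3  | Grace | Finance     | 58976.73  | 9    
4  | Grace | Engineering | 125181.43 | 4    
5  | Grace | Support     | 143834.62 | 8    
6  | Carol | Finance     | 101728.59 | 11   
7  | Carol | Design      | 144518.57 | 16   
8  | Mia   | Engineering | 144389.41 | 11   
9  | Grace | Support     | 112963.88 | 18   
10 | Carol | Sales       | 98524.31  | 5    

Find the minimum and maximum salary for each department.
SELECT department, MIN(salary), MAX(salary)
FROM employees
GROUP BY department

Result:
  Design: min=144518.57, max=144518.57
  Engineering: min=40269.80, max=144389.41
  Finance: min=58976.73, max=101728.59
  Sales: min=49424.40, max=98524.31
  Support: min=112963.88, max=143834.62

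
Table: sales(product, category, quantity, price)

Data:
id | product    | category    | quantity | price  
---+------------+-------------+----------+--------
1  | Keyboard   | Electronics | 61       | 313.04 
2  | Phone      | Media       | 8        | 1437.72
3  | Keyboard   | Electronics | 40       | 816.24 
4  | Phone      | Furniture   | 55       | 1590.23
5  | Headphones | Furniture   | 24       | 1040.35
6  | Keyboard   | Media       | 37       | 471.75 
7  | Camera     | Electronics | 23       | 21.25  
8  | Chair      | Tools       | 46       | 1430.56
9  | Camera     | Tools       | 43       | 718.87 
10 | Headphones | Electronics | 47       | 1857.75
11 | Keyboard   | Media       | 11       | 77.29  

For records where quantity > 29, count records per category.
SELECT category, COUNT(*)
FROM sales
WHERE quantity > 29
GROUP BY category

Note: WHERE filters rows before grouping.

Result:
  Electronics: 3
  Furniture: 1
  Media: 1
  Tools: 2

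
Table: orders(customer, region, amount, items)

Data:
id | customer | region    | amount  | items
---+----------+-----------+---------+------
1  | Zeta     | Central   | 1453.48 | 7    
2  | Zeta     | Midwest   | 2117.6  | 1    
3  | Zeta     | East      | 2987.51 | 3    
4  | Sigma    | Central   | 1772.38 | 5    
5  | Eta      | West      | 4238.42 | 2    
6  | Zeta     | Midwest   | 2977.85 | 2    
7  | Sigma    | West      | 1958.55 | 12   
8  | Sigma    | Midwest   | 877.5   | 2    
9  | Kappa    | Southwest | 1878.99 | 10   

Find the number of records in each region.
SELECT region, COUNT(*) as count
FROM orders
GROUP BY region

Result:
  Central: 2
  East: 1
  Midwest: 3
  Southwest: 1
  West: 2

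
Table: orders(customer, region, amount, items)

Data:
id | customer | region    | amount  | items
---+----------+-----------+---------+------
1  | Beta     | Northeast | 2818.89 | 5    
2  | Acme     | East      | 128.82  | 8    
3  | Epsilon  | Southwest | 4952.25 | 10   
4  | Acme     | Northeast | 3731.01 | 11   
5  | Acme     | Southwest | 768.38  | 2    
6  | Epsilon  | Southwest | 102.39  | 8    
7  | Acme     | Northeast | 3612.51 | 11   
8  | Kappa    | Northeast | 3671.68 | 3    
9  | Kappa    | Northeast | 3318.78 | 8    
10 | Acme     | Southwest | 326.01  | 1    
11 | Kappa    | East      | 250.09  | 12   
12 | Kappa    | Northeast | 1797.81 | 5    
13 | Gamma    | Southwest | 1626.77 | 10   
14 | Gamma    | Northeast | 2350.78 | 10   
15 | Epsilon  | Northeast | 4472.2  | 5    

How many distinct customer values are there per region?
SELECT region, COUNT(DISTINCT customer)
FROM orders
GROUP BY region

Result:
  East: 2 distinct
  Northeast: 5 distinct
  Southwest: 3 distinct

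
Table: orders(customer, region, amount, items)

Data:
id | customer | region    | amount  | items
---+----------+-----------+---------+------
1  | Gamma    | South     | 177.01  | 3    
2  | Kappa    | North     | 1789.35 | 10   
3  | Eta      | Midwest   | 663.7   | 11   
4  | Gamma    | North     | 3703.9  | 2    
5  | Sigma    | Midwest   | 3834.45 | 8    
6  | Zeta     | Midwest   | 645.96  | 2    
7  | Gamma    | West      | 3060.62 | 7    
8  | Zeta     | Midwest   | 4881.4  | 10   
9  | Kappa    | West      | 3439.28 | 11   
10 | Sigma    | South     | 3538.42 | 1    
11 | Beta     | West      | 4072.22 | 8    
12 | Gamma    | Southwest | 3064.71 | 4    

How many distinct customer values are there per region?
SELECT region, COUNT(DISTINCT customer)
FROM orders
GROUP BY region

Result:
  Midwest: 3 distinct
  North: 2 distinct
  South: 2 distinct
  Southwest: 1 distinct
  West: 3 distinct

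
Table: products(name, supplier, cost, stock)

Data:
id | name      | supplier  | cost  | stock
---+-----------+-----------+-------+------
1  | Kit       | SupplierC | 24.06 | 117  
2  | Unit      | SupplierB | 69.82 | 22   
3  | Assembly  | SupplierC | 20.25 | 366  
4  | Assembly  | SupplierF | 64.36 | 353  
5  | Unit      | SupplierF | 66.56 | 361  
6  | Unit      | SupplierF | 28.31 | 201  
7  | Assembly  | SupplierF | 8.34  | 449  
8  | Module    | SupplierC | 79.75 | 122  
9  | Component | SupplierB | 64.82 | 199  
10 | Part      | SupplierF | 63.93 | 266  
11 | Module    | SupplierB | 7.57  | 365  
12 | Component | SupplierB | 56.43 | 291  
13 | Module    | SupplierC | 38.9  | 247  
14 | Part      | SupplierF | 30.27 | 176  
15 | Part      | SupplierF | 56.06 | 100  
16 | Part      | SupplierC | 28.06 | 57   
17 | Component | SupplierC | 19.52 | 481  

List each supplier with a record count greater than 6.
SELECT supplier, COUNT(*) as cnt
FROM products
GROUP BY supplier
HAVING COUNT(*) > 6

Result:
  SupplierF: 7

Note: HAVING filters groups after aggregation, WHERE filters rows before.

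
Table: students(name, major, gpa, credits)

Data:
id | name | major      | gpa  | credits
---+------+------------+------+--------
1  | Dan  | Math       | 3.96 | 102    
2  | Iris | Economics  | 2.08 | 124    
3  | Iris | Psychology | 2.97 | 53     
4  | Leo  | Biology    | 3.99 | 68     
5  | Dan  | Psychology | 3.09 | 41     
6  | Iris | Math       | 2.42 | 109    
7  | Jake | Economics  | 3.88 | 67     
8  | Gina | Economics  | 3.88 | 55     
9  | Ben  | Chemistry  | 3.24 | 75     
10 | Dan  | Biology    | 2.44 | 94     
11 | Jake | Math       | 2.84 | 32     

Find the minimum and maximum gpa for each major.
SELECT major, MIN(gpa), MAX(gpa)
FROM students
GROUP BY major

Result:
  Biology: min=2.44, max=3.99
  Chemistry: min=3.24, max=3.24
  Economics: min=2.08, max=3.88
  Math: min=2.42, max=3.96
  Psychology: min=2.97, max=3.09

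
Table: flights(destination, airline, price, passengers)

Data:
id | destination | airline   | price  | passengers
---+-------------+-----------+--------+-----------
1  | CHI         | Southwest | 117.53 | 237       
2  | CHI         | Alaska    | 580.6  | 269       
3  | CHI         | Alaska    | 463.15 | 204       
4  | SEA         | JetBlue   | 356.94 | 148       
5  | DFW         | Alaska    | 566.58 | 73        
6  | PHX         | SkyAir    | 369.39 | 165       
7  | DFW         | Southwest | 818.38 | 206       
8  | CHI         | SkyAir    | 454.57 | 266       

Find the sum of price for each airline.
SELECT airline, SUM(price) as result
FROM flights
GROUP BY airline

Result:
  Alaska: 1610.33
  JetBlue: 356.94
  SkyAir: 823.96
  Southwest: 935.91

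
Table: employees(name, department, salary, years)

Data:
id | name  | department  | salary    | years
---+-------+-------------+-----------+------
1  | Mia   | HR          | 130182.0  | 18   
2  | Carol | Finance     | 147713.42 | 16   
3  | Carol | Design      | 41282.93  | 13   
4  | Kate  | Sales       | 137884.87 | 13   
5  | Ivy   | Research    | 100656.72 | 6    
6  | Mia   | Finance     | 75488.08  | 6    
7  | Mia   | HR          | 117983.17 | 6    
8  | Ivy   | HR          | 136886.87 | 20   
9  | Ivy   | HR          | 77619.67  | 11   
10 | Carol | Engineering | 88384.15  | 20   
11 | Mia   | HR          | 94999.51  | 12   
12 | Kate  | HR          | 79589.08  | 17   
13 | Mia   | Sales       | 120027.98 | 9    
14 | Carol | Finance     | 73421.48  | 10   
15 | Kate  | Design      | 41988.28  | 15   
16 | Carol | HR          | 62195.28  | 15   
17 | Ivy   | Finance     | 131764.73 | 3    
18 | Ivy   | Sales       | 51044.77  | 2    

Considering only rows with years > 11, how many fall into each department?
SELECT department, COUNT(*)
FROM employees
WHERE years > 11
GROUP BY department

Note: WHERE filters rows before grouping.

Result:
  Design: 2
  Engineering: 1
  Finance: 1
  HR: 5
  Sales: 1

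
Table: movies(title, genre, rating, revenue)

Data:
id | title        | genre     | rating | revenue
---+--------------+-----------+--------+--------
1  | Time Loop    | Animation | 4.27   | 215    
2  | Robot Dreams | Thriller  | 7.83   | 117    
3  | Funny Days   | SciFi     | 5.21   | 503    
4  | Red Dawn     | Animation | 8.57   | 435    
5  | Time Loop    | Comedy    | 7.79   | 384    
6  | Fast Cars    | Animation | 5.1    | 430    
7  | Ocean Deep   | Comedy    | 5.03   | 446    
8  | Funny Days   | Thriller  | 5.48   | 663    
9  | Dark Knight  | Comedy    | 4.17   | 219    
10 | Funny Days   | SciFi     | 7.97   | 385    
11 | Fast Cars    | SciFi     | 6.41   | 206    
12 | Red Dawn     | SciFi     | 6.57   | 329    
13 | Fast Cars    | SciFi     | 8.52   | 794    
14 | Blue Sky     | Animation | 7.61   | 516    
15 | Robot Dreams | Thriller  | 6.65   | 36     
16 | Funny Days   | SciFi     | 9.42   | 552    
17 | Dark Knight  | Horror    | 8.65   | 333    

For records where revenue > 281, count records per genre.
SELECT genre, COUNT(*)
FROM movies
WHERE revenue > 281
GROUP BY genre

Note: WHERE filters rows before grouping.

Result:
  Animation: 3
  Comedy: 2
  Horror: 1
  SciFi: 5
  Thriller: 1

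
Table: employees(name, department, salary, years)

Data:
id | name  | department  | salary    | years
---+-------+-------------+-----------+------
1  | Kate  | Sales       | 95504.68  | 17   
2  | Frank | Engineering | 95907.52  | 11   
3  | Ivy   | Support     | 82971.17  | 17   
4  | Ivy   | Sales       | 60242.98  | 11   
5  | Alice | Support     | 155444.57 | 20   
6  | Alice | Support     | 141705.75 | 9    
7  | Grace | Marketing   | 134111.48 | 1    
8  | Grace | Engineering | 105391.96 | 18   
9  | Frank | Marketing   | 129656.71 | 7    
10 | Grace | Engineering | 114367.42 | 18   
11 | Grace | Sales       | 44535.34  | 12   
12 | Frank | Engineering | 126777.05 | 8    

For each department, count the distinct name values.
SELECT department, COUNT(DISTINCT name)
FROM employees
GROUP BY department

Result:
  Engineering: 2 distinct
  Marketing: 2 distinct
  Sales: 3 distinct
  Support: 2 distinct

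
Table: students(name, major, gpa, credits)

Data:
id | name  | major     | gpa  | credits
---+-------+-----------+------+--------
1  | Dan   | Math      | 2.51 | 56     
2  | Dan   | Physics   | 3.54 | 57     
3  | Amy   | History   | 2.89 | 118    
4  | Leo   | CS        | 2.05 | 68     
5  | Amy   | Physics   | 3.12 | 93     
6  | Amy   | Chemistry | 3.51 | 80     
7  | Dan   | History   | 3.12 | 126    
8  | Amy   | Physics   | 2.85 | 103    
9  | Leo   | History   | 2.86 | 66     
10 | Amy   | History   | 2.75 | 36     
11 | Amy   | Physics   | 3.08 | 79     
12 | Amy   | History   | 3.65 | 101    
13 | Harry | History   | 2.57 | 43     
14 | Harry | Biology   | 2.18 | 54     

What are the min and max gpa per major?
SELECT major, MIN(gpa), MAX(gpa)
FROM students
GROUP BY major

Result:
  Biology: min=2.18, max=2.18
  CS: min=2.05, max=2.05
  Chemistry: min=3.51, max=3.51
  History: min=2.57, max=3.65
  Math: min=2.51, max=2.51
  Physics: min=2.85, max=3.54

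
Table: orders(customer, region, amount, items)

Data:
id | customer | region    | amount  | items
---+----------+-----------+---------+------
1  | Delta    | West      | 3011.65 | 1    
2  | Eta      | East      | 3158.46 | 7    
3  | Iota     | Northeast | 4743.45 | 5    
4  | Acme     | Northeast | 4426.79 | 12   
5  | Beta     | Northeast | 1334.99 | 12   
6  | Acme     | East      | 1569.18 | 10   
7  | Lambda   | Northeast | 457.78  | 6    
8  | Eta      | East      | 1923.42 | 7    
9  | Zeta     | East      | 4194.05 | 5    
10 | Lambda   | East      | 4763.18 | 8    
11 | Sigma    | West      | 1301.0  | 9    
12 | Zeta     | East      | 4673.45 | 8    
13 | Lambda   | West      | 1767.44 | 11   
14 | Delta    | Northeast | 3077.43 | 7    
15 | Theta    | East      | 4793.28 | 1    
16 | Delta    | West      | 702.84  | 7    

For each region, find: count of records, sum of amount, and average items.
SELECT region,
       COUNT(*) as cnt,
       SUM(amount) as total_amount,
       AVG(items) as avg_items
FROM orders
GROUP BY region

Result:
  East: 7 records, 25075.02 total amount, 6.57 avg items
  Northeast: 5 records, 14040.44 total amount, 8.40 avg items
  West: 4 records, 6782.93 total amount, 7.00 avg items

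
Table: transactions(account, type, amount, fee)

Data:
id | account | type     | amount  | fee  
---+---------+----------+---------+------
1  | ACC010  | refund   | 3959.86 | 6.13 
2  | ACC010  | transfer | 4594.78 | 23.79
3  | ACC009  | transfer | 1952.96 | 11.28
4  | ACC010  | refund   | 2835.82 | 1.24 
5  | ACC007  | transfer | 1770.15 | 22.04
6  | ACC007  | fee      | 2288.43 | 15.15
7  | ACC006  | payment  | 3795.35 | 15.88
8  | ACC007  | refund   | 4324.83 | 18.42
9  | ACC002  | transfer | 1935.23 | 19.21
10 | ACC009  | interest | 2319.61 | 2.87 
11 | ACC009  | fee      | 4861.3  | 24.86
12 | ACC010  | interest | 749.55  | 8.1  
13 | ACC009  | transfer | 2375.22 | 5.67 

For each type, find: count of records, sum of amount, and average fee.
SELECT type,
       COUNT(*) as cnt,
       SUM(amount) as total_amount,
       AVG(fee) as avg_fee
FROM transactions
GROUP BY type

Result:
  fee: 2 records, 7149.73 total amount, 20.01 avg fee
  interest: 2 records, 3069.16 total amount, 5.49 avg fee
  payment: 1 records, 3795.35 total amount, 15.88 avg fee
  refund: 3 records, 11120.51 total amount, 8.60 avg fee
  transfer: 5 records, 12628.34 total amount, 16.40 avg fee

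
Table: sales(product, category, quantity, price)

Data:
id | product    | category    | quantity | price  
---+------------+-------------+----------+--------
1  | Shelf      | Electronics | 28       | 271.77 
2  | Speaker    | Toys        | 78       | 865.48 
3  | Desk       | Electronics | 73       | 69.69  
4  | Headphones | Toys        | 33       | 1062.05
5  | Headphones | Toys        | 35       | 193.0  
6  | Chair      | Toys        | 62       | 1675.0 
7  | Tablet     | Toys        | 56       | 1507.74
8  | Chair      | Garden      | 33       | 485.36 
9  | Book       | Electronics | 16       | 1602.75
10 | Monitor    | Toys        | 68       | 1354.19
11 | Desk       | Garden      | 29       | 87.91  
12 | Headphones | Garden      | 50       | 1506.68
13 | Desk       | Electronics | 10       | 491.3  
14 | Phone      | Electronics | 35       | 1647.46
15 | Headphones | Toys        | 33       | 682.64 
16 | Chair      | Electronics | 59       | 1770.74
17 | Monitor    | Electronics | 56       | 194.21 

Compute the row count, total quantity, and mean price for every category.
SELECT category,
       COUNT(*) as cnt,
       SUM(quantity) as total_quantity,
       AVG(price) as avg_price
FROM sales
GROUP BY category

Result:
  Electronics: 7 records, 277 total quantity, 863.99 avg price
  Garden: 3 records, 112 total quantity, 693.32 avg price
  Toys: 7 records, 365 total quantity, 1048.59 avg price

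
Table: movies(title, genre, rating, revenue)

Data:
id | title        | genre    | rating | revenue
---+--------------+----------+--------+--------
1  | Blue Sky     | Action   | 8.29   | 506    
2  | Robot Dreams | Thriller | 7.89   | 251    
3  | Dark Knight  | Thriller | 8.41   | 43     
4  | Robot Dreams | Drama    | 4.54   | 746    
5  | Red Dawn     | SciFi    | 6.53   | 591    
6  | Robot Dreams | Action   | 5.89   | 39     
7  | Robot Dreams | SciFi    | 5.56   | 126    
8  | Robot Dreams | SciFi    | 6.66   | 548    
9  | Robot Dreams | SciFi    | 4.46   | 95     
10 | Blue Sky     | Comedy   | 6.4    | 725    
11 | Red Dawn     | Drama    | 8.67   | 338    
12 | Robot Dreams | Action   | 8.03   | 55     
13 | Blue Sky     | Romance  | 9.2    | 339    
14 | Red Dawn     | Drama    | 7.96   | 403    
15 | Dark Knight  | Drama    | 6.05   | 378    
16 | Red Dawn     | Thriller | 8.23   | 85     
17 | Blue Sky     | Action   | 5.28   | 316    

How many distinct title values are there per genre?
SELECT genre, COUNT(DISTINCT title)
FROM movies
GROUP BY genre

Result:
  Action: 2 distinct
  Comedy: 1 distinct
  Drama: 3 distinct
  Romance: 1 distinct
  SciFi: 2 distinct
  Thriller: 3 distinct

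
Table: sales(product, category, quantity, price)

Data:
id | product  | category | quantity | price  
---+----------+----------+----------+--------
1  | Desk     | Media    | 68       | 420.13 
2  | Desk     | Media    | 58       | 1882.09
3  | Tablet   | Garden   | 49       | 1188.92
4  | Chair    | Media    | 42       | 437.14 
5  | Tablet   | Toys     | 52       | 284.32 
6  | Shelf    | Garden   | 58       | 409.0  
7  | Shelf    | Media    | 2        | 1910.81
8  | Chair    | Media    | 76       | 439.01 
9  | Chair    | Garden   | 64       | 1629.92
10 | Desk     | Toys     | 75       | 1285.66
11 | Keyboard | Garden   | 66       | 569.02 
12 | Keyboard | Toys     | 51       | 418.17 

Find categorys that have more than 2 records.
SELECT category, COUNT(*) as cnt
FROM sales
GROUP BY category
HAVING COUNT(*) > 2

Result:
  Garden: 4
  Media: 5
  Toys: 3

Note: HAVING filters groups after aggregation, WHERE filters rows before.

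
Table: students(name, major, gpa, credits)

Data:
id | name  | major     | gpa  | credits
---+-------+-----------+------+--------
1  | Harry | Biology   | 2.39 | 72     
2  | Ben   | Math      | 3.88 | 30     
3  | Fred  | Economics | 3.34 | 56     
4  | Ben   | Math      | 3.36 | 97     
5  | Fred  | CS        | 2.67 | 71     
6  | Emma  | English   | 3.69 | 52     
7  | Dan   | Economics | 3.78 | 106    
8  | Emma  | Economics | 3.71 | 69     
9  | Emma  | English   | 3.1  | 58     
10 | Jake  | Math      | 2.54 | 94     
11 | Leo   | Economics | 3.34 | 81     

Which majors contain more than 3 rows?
SELECT major, COUNT(*) as cnt
FROM students
GROUP BY major
HAVING COUNT(*) > 3

Result:
  Economics: 4

Note: HAVING filters groups after aggregation, WHERE filters rows before.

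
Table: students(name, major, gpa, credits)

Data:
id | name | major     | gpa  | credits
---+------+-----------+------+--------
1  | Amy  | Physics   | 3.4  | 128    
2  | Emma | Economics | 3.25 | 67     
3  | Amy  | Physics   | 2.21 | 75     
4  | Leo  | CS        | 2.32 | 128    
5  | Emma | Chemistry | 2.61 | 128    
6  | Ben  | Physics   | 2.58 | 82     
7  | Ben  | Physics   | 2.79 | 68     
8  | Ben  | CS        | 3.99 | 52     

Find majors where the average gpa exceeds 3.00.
SELECT major, AVG(gpa)
FROM students
GROUP BY major
HAVING AVG(gpa) > 3.00

Result:
  CS: avg=3.16
  Economics: avg=3.25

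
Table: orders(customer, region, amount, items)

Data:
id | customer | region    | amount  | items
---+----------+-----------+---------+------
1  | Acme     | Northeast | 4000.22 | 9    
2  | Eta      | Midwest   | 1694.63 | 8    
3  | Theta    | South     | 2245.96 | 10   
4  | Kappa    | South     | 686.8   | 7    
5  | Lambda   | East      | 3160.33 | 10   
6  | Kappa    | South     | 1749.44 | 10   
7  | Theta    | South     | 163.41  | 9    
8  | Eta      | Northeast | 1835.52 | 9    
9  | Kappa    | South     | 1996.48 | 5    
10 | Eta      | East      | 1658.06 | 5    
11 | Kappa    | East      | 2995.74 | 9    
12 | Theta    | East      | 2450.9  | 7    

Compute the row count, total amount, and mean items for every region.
SELECT region,
       COUNT(*) as cnt,
       SUM(amount) as total_amount,
       AVG(items) as avg_items
FROM orders
GROUP BY region

Result:
  East: 4 records, 10265.03 total amount, 7.75 avg items
  Midwest: 1 records, 1694.63 total amount, 8.00 avg items
  Northeast: 2 records, 5835.74 total amount, 9.00 avg items
  South: 5 records, 6842.09 total amount, 8.20 avg items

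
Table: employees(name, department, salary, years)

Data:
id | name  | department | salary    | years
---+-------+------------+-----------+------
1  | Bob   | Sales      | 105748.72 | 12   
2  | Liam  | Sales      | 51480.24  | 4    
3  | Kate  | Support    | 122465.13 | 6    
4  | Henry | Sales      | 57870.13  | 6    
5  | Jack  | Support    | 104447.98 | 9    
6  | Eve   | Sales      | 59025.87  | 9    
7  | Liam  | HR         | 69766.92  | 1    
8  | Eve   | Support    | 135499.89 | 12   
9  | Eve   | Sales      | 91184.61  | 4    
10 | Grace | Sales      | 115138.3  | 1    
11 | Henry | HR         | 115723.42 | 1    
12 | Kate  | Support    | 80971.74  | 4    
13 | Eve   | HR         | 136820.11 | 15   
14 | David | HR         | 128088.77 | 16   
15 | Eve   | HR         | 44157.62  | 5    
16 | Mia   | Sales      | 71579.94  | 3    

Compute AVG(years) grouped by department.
SELECT department, AVG(years) as result
FROM employees
GROUP BY department

Result:
  HR: 7.60
  Sales: 5.57
  Support: 7.75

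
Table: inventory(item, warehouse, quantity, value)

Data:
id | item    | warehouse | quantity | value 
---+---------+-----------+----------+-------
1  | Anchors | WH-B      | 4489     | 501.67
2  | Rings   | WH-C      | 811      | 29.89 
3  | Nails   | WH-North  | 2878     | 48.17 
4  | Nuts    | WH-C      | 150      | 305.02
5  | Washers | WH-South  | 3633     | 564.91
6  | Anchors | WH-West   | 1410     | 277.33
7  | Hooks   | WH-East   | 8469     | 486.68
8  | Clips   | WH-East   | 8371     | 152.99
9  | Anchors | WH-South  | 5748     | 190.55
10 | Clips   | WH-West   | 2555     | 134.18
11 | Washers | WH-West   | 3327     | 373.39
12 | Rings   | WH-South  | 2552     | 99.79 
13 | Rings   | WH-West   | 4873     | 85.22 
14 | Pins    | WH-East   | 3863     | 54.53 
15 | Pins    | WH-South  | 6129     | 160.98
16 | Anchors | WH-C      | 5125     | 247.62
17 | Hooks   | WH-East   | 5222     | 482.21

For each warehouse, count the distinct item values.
SELECT warehouse, COUNT(DISTINCT item)
FROM inventory
GROUP BY warehouse

Result:
  WH-B: 1 distinct
  WH-C: 3 distinct
  WH-East: 3 distinct
  WH-North: 1 distinct
  WH-South: 4 distinct
  WH-West: 4 distinct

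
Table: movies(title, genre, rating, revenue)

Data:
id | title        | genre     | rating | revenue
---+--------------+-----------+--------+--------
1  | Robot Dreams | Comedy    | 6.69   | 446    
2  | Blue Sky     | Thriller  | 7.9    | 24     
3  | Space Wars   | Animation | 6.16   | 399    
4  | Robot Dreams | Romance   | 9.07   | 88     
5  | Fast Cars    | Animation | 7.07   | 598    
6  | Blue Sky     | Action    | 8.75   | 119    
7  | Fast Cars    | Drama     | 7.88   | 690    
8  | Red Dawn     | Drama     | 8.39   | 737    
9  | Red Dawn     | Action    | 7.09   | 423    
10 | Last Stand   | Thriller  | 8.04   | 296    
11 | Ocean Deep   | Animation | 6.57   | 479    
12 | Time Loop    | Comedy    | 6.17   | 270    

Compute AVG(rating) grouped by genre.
SELECT genre, AVG(rating) as result
FROM movies
GROUP BY genre

Result:
  Action: 7.92
  Animation: 6.60
  Comedy: 6.43
  Drama: 8.14
  Romance: 9.07
  Thriller: 7.97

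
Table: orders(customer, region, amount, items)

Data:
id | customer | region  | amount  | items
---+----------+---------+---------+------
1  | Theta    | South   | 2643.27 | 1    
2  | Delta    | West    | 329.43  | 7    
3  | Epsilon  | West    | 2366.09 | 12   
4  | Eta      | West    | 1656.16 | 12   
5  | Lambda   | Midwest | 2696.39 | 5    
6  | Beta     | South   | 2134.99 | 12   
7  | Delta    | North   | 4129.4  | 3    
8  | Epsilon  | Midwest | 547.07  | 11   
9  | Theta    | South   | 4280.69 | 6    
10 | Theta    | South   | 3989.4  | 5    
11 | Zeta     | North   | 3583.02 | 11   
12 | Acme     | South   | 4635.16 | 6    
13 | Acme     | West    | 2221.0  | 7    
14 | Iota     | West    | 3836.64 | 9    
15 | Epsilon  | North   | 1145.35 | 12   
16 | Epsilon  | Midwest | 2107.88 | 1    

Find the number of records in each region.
SELECT region, COUNT(*) as count
FROM orders
GROUP BY region

Result:
  Midwest: 3
  North: 3
  South: 5
  West: 5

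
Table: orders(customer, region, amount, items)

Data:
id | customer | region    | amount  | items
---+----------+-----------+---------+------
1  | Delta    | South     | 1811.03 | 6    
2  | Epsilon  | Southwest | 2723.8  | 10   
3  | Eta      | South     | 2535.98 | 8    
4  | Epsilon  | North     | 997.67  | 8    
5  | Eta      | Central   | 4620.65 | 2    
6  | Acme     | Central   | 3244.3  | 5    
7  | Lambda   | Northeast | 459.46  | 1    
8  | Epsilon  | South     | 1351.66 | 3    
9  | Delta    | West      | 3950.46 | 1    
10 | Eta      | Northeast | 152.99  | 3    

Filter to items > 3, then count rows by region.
SELECT region, COUNT(*)
FROM orders
WHERE items > 3
GROUP BY region

Note: WHERE filters rows before grouping.

Result:
  Central: 1
  North: 1
  South: 2
  Southwest: 1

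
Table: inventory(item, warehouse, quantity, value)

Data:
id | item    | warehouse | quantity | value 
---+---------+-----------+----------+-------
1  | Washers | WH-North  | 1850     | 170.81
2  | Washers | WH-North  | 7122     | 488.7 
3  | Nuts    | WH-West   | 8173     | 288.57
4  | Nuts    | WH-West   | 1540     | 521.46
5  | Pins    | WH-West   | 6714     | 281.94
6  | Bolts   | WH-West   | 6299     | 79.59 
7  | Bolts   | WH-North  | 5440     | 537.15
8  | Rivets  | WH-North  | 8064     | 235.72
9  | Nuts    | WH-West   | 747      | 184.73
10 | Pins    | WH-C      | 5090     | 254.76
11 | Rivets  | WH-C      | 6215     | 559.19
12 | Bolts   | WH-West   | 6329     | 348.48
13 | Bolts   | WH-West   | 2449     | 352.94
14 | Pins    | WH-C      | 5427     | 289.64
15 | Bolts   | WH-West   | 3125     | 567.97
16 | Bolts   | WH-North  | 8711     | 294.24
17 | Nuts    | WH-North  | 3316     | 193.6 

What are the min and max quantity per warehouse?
SELECT warehouse, MIN(quantity), MAX(quantity)
FROM inventory
GROUP BY warehouse

Result:
  WH-C: min=5090, max=6215
  WH-North: min=1850, max=8711
  WH-West: min=747, max=8173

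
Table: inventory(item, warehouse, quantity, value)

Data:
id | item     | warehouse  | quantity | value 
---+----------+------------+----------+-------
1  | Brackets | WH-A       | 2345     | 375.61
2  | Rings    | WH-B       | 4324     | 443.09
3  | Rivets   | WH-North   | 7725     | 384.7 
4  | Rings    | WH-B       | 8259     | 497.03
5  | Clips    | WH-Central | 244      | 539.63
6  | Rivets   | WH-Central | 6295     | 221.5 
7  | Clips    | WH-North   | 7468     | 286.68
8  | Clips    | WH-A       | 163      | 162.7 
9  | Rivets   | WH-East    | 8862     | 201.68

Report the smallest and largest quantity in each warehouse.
SELECT warehouse, MIN(quantity), MAX(quantity)
FROM inventory
GROUP BY warehouse

Result:
  WH-A: min=163, max=2345
  WH-B: min=4324, max=8259
  WH-Central: min=244, max=6295
  WH-East: min=8862, max=8862
  WH-North: min=7468, max=7725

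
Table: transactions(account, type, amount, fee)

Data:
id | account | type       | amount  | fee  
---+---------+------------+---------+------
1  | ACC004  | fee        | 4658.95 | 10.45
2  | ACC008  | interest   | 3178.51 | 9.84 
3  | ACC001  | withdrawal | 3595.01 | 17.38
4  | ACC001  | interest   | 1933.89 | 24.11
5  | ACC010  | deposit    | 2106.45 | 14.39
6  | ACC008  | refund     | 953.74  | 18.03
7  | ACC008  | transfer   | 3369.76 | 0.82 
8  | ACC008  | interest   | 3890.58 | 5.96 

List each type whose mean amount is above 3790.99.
SELECT type, AVG(amount)
FROM transactions
GROUP BY type
HAVING AVG(amount) > 3790.99

Result:
  fee: avg=4658.95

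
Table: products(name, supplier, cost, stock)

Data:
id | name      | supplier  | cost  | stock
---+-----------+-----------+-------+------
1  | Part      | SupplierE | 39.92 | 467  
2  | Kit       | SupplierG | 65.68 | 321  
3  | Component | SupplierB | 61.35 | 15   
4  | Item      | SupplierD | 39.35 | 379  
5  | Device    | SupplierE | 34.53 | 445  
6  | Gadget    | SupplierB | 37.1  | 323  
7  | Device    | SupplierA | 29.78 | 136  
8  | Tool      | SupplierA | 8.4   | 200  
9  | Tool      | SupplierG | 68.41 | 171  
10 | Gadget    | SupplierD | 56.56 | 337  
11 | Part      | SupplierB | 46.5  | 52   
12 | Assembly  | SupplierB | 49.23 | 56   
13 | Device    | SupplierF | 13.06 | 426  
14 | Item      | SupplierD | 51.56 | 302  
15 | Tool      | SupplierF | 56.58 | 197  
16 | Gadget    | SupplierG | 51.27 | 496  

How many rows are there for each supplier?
SELECT supplier, COUNT(*) as count
FROM products
GROUP BY supplier

Result:
  SupplierA: 2
  SupplierB: 4
  SupplierD: 3
  SupplierE: 2
  SupplierF: 2
  SupplierG: 3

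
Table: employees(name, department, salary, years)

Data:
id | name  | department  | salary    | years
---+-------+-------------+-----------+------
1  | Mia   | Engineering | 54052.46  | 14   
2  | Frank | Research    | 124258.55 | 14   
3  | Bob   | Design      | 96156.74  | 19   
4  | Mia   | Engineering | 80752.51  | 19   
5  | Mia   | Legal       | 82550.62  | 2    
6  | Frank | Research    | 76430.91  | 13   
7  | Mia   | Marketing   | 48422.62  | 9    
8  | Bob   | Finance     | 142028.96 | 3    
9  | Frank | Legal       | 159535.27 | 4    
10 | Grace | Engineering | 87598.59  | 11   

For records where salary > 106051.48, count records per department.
SELECT department, COUNT(*)
FROM employees
WHERE salary > 106051.48
GROUP BY department

Note: WHERE filters rows before grouping.

Result:
  Finance: 1
  Legal: 1
  Research: 1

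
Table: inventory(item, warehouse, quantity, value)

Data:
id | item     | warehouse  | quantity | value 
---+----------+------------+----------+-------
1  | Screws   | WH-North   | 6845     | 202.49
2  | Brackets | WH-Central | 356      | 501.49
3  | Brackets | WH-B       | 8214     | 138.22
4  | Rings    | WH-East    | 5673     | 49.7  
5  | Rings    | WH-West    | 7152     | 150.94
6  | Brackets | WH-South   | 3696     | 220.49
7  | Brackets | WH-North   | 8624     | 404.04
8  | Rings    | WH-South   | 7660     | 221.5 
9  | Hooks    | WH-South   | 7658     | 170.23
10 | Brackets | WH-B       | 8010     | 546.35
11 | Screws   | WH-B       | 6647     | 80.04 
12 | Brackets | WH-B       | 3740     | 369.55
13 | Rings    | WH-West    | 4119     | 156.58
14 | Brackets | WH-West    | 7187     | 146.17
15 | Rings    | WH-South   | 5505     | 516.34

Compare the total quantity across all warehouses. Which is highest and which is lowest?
SELECT warehouse, SUM(quantity)
FROM inventory
GROUP BY warehouse
ORDER BY SUM(quantity)

All groups:
  WH-Central: 356
  WH-East: 5673
  WH-North: 15469
  WH-West: 18458
  WH-South: 24519
  WH-B: 26611

Highest: WH-B (26611)
Lowest: WH-Central (356)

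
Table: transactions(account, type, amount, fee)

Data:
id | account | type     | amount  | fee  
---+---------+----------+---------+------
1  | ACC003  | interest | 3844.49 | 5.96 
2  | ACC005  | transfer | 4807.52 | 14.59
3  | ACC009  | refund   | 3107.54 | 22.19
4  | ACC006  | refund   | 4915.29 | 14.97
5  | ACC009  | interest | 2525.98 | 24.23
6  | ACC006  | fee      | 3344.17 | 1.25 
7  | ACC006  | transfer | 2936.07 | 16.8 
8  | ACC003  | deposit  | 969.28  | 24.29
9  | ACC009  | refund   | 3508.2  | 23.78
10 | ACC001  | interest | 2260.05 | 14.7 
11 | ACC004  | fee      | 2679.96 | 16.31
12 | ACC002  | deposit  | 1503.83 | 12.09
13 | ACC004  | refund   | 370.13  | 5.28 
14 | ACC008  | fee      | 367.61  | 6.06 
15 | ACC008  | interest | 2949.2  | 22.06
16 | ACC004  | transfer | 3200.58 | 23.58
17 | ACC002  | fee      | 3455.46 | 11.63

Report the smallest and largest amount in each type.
SELECT type, MIN(amount), MAX(amount)
FROM transactions
GROUP BY type

Result:
  deposit: min=969.28, max=1503.83
  fee: min=367.61, max=3455.46
  interest: min=2260.05, max=3844.49
  refund: min=370.13, max=4915.29
  transfer: min=2936.07, max=4807.52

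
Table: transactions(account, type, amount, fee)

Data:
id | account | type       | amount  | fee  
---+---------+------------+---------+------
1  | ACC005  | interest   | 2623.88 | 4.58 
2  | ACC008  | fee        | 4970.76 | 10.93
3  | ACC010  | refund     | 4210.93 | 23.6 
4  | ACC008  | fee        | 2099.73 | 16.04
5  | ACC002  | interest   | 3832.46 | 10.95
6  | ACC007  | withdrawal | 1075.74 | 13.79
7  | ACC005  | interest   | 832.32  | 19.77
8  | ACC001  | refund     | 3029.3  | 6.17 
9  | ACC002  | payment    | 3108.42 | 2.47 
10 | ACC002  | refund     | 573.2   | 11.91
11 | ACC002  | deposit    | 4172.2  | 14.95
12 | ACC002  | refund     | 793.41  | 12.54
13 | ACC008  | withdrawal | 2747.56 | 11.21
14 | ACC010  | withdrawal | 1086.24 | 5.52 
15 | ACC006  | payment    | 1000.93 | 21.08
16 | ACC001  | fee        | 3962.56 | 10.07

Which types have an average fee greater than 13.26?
SELECT type, AVG(fee)
FROM transactions
GROUP BY type
HAVING AVG(fee) > 13.26

Result:
  deposit: avg=14.95
  refund: avg=13.56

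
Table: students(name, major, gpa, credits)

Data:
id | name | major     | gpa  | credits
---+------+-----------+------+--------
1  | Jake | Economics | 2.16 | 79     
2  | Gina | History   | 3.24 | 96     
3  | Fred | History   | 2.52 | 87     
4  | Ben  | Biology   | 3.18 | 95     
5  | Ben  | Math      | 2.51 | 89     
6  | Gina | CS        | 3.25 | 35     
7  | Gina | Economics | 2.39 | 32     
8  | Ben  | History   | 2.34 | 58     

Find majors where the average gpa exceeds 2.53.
SELECT major, AVG(gpa)
FROM students
GROUP BY major
HAVING AVG(gpa) > 2.53

Result:
  Biology: avg=3.18
  CS: avg=3.25
  History: avg=2.70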